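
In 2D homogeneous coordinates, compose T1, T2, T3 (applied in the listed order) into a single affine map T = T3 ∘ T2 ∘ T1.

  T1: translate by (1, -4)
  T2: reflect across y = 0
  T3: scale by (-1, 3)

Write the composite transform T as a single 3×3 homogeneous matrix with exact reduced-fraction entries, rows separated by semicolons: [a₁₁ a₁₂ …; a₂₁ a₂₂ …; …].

T = [-1 0 -1; 0 -3 12; 0 0 1]

T1 = [1 0 1; 0 1 -4; 0 0 1]
T2·T1 = [1 0 1; 0 -1 4; 0 0 1]
T3·…·T1 = [-1 0 -1; 0 -3 12; 0 0 1]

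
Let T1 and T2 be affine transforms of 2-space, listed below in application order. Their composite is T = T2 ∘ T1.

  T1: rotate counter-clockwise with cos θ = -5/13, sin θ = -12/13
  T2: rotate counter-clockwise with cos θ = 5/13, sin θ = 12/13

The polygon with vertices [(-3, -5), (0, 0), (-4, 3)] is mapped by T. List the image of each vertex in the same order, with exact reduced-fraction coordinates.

T1 rotate counter-clockwise with cos θ = -5/13, sin θ = -12/13: (-3, -5) → (-45/13, 61/13); (0, 0) → (0, 0); (-4, 3) → (56/13, 33/13)
T2 rotate counter-clockwise with cos θ = 5/13, sin θ = 12/13: (-45/13, 61/13) → (-957/169, -235/169); (0, 0) → (0, 0); (56/13, 33/13) → (-116/169, 837/169)

image vertices: (-957/169, -235/169), (0, 0), (-116/169, 837/169)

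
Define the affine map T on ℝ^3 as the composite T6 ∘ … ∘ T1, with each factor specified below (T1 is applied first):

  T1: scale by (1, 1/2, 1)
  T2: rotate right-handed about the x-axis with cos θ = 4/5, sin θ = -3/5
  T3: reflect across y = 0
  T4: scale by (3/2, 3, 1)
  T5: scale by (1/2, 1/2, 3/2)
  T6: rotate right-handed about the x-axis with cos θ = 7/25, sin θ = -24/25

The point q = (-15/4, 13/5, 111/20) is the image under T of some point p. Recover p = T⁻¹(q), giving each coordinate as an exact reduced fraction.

T1 = [1 0 0 0; 0 1/2 0 0; 0 0 1 0; 0 0 0 1]
T2·T1 = [1 0 0 0; 0 2/5 3/5 0; 0 -3/10 4/5 0; 0 0 0 1]
T3·…·T1 = [1 0 0 0; 0 -2/5 -3/5 0; 0 -3/10 4/5 0; 0 0 0 1]
T4·…·T1 = [3/2 0 0 0; 0 -6/5 -9/5 0; 0 -3/10 4/5 0; 0 0 0 1]
T5·…·T1 = [3/4 0 0 0; 0 -3/5 -9/10 0; 0 -9/20 6/5 0; 0 0 0 1]
T6·…·T1 = [3/4 0 0 0; 0 -3/5 9/10 0; 0 9/20 6/5 0; 0 0 0 1]
det M = -27/32; M⁻¹ = [4/3 0 0 0; 0 -16/15 4/5 0; 0 2/5 8/15 0; 0 0 0 1]
M⁻¹ · (-15/4, 13/5, 111/20)ᵀ = (-5, 5/3, 4)ᵀ

p = (-5, 5/3, 4)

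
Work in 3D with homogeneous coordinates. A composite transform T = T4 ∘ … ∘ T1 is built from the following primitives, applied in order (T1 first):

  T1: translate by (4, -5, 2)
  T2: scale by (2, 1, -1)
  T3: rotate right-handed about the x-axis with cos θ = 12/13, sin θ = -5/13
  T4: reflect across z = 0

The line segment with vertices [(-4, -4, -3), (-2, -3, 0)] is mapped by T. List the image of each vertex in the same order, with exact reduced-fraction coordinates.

T1 translate by (4, -5, 2): (-4, -4, -3) → (0, -9, -1); (-2, -3, 0) → (2, -8, 2)
T2 scale by (2, 1, -1): (0, -9, -1) → (0, -9, 1); (2, -8, 2) → (4, -8, -2)
T3 rotate right-handed about the x-axis with cos θ = 12/13, sin θ = -5/13: (0, -9, 1) → (0, -103/13, 57/13); (4, -8, -2) → (4, -106/13, 16/13)
T4 reflect across z = 0: (0, -103/13, 57/13) → (0, -103/13, -57/13); (4, -106/13, 16/13) → (4, -106/13, -16/13)

image vertices: (0, -103/13, -57/13), (4, -106/13, -16/13)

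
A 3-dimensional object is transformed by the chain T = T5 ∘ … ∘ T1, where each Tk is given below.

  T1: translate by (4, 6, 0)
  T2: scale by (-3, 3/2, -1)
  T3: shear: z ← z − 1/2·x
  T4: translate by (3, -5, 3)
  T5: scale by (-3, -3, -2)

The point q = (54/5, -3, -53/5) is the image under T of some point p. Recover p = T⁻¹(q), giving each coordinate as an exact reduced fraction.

T1 = [1 0 0 4; 0 1 0 6; 0 0 1 0; 0 0 0 1]
T2·T1 = [-3 0 0 -12; 0 3/2 0 9; 0 0 -1 0; 0 0 0 1]
T3·…·T1 = [-3 0 0 -12; 0 3/2 0 9; 3/2 0 -1 6; 0 0 0 1]
T4·…·T1 = [-3 0 0 -9; 0 3/2 0 4; 3/2 0 -1 9; 0 0 0 1]
T5·…·T1 = [9 0 0 27; 0 -9/2 0 -12; -3 0 2 -18; 0 0 0 1]
det M = -81; M⁻¹ = [1/9 0 0 -3; 0 -2/9 0 -8/3; 1/6 0 1/2 9/2; 0 0 0 1]
M⁻¹ · (54/5, -3, -53/5)ᵀ = (-9/5, -2, 1)ᵀ

p = (-9/5, -2, 1)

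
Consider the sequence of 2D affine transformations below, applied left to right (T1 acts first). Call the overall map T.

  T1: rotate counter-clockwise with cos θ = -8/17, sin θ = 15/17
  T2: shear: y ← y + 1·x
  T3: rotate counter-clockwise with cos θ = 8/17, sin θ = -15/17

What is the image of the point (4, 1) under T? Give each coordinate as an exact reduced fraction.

T(p) = (-301/289, 745/289)

T1 rotate counter-clockwise with cos θ = -8/17, sin θ = 15/17: (4, 1) → (-47/17, 52/17)
T2 shear: y ← y + 1·x: (-47/17, 52/17) → (-47/17, 5/17)
T3 rotate counter-clockwise with cos θ = 8/17, sin θ = -15/17: (-47/17, 5/17) → (-301/289, 745/289)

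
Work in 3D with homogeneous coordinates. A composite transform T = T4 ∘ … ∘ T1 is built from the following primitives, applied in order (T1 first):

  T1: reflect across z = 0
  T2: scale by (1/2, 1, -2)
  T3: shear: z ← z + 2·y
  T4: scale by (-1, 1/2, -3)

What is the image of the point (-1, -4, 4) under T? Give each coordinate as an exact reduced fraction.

T1 reflect across z = 0: (-1, -4, 4) → (-1, -4, -4)
T2 scale by (1/2, 1, -2): (-1, -4, -4) → (-1/2, -4, 8)
T3 shear: z ← z + 2·y: (-1/2, -4, 8) → (-1/2, -4, 0)
T4 scale by (-1, 1/2, -3): (-1/2, -4, 0) → (1/2, -2, 0)

T(p) = (1/2, -2, 0)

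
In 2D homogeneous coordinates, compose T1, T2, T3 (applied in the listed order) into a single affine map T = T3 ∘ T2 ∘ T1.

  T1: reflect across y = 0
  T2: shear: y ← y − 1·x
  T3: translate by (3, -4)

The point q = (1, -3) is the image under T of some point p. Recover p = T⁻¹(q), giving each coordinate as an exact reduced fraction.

T1 = [1 0 0; 0 -1 0; 0 0 1]
T2·T1 = [1 0 0; -1 -1 0; 0 0 1]
T3·…·T1 = [1 0 3; -1 -1 -4; 0 0 1]
det M = -1; M⁻¹ = [1 0 -3; -1 -1 -1; 0 0 1]
M⁻¹ · (1, -3)ᵀ = (-2, 1)ᵀ

p = (-2, 1)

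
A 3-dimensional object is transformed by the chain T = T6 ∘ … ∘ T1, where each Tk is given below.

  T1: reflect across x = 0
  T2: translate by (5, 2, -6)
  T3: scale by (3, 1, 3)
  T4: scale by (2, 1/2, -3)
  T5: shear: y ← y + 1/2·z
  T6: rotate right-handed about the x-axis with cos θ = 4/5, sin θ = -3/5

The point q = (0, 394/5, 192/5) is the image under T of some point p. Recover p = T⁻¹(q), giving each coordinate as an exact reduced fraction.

T1 = [-1 0 0 0; 0 1 0 0; 0 0 1 0; 0 0 0 1]
T2·T1 = [-1 0 0 5; 0 1 0 2; 0 0 1 -6; 0 0 0 1]
T3·…·T1 = [-3 0 0 15; 0 1 0 2; 0 0 3 -18; 0 0 0 1]
T4·…·T1 = [-6 0 0 30; 0 1/2 0 1; 0 0 -9 54; 0 0 0 1]
T5·…·T1 = [-6 0 0 30; 0 1/2 -9/2 28; 0 0 -9 54; 0 0 0 1]
T6·…·T1 = [-6 0 0 30; 0 2/5 -9 274/5; 0 -3/10 -9/2 132/5; 0 0 0 1]
det M = 27; M⁻¹ = [-1/6 0 0 5; 0 1 -2 -2; 0 -1/15 -4/45 6; 0 0 0 1]
M⁻¹ · (0, 394/5, 192/5)ᵀ = (5, 0, -8/3)ᵀ

p = (5, 0, -8/3)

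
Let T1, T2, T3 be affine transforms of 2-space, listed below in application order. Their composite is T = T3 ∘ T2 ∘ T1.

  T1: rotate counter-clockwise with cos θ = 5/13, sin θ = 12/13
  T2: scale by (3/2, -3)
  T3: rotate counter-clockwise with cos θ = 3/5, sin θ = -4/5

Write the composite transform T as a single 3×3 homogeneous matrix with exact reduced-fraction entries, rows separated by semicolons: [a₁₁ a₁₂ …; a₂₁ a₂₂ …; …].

T1 = [5/13 -12/13 0; 12/13 5/13 0; 0 0 1]
T2·T1 = [15/26 -18/13 0; -36/13 -15/13 0; 0 0 1]
T3·…·T1 = [-243/130 -114/65 0; -138/65 27/65 0; 0 0 1]

T = [-243/130 -114/65 0; -138/65 27/65 0; 0 0 1]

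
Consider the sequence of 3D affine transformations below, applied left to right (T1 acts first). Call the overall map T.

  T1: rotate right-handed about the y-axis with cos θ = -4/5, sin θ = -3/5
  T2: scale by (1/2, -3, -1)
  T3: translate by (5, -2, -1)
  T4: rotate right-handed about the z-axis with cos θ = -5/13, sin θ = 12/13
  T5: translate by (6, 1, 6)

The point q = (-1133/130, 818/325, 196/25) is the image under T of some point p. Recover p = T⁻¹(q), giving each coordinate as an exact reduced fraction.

T1 = [-4/5 0 -3/5 0; 0 1 0 0; 3/5 0 -4/5 0; 0 0 0 1]
T2·T1 = [-2/5 0 -3/10 0; 0 -3 0 0; -3/5 0 4/5 0; 0 0 0 1]
T3·…·T1 = [-2/5 0 -3/10 5; 0 -3 0 -2; -3/5 0 4/5 -1; 0 0 0 1]
T4·…·T1 = [2/13 36/13 3/26 -1/13; -24/65 15/13 -18/65 70/13; -3/5 0 4/5 -1; 0 0 0 1]
T5·…·T1 = [2/13 36/13 3/26 77/13; -24/65 15/13 -18/65 83/13; -3/5 0 4/5 5; 0 0 0 1]
det M = 3/2; M⁻¹ = [8/13 -96/65 -3/5 571/65; 4/13 5/39 0 -103/39; 6/13 -72/65 4/5 22/65; 0 0 0 1]
M⁻¹ · (-1133/130, 818/325, 196/25)ᵀ = (-5, -5, -1/5)ᵀ

p = (-5, -5, -1/5)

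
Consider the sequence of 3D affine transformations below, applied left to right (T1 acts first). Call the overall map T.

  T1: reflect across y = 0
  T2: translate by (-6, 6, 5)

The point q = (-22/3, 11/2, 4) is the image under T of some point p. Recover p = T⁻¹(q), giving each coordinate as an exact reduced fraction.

p = (-4/3, 1/2, -1)

T1 = [1 0 0 0; 0 -1 0 0; 0 0 1 0; 0 0 0 1]
T2·T1 = [1 0 0 -6; 0 -1 0 6; 0 0 1 5; 0 0 0 1]
det M = -1; M⁻¹ = [1 0 0 6; 0 -1 0 6; 0 0 1 -5; 0 0 0 1]
M⁻¹ · (-22/3, 11/2, 4)ᵀ = (-4/3, 1/2, -1)ᵀ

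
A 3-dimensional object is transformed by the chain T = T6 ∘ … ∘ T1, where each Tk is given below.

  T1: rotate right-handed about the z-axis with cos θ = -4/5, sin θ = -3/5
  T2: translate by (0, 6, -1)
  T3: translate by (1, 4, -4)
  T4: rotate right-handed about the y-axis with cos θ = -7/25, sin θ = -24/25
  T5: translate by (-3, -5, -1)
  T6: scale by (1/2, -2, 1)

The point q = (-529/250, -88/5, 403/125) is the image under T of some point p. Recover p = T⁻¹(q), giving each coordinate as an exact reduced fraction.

p = (-5, -1, 5)

T1 = [-4/5 3/5 0 0; -3/5 -4/5 0 0; 0 0 1 0; 0 0 0 1]
T2·T1 = [-4/5 3/5 0 0; -3/5 -4/5 0 6; 0 0 1 -1; 0 0 0 1]
T3·…·T1 = [-4/5 3/5 0 1; -3/5 -4/5 0 10; 0 0 1 -5; 0 0 0 1]
T4·…·T1 = [28/125 -21/125 -24/25 113/25; -3/5 -4/5 0 10; -96/125 72/125 -7/25 59/25; 0 0 0 1]
T5·…·T1 = [28/125 -21/125 -24/25 38/25; -3/5 -4/5 0 5; -96/125 72/125 -7/25 34/25; 0 0 0 1]
T6·…·T1 = [14/125 -21/250 -12/25 19/25; 6/5 8/5 0 -10; -96/125 72/125 -7/25 34/25; 0 0 0 1]
det M = -1; M⁻¹ = [56/125 3/10 -96/125 463/125; -42/125 2/5 72/125 434/125; -48/25 0 -7/25 46/25; 0 0 0 1]
M⁻¹ · (-529/250, -88/5, 403/125)ᵀ = (-5, -1, 5)ᵀ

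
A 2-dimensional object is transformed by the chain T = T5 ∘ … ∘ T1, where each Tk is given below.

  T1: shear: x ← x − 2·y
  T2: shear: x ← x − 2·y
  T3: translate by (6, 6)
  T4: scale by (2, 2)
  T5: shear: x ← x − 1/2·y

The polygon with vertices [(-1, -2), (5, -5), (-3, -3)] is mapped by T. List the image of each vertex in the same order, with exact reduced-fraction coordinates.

image vertices: (22, 8), (61, 2), (27, 6)

T1 shear: x ← x − 2·y: (-1, -2) → (3, -2); (5, -5) → (15, -5); (-3, -3) → (3, -3)
T2 shear: x ← x − 2·y: (3, -2) → (7, -2); (15, -5) → (25, -5); (3, -3) → (9, -3)
T3 translate by (6, 6): (7, -2) → (13, 4); (25, -5) → (31, 1); (9, -3) → (15, 3)
T4 scale by (2, 2): (13, 4) → (26, 8); (31, 1) → (62, 2); (15, 3) → (30, 6)
T5 shear: x ← x − 1/2·y: (26, 8) → (22, 8); (62, 2) → (61, 2); (30, 6) → (27, 6)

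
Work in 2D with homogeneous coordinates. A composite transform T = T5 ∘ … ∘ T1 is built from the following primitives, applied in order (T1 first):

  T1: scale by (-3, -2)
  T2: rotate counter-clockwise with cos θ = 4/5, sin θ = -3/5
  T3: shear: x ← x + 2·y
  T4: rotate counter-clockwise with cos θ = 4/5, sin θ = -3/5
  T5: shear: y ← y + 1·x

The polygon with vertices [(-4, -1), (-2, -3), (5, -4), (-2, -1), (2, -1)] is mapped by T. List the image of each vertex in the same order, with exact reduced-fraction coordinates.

image vertices: (-92/25, -198/25), (234/25, 96/25), (703/25, 657/25), (2/5, -12/5), (214/25, 216/25)

T1 scale by (-3, -2): (-4, -1) → (12, 2); (-2, -3) → (6, 6); (5, -4) → (-15, 8); (-2, -1) → (6, 2); (2, -1) → (-6, 2)
T2 rotate counter-clockwise with cos θ = 4/5, sin θ = -3/5: (12, 2) → (54/5, -28/5); (6, 6) → (42/5, 6/5); (-15, 8) → (-36/5, 77/5); (6, 2) → (6, -2); (-6, 2) → (-18/5, 26/5)
T3 shear: x ← x + 2·y: (54/5, -28/5) → (-2/5, -28/5); (42/5, 6/5) → (54/5, 6/5); (-36/5, 77/5) → (118/5, 77/5); (6, -2) → (2, -2); (-18/5, 26/5) → (34/5, 26/5)
T4 rotate counter-clockwise with cos θ = 4/5, sin θ = -3/5: (-2/5, -28/5) → (-92/25, -106/25); (54/5, 6/5) → (234/25, -138/25); (118/5, 77/5) → (703/25, -46/25); (2, -2) → (2/5, -14/5); (34/5, 26/5) → (214/25, 2/25)
T5 shear: y ← y + 1·x: (-92/25, -106/25) → (-92/25, -198/25); (234/25, -138/25) → (234/25, 96/25); (703/25, -46/25) → (703/25, 657/25); (2/5, -14/5) → (2/5, -12/5); (214/25, 2/25) → (214/25, 216/25)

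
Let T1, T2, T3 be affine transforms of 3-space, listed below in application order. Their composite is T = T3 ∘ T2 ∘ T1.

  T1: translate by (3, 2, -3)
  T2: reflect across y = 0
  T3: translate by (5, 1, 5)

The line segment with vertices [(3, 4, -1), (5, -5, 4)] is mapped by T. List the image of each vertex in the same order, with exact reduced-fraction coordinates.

image vertices: (11, -5, 1), (13, 4, 6)

T1 translate by (3, 2, -3): (3, 4, -1) → (6, 6, -4); (5, -5, 4) → (8, -3, 1)
T2 reflect across y = 0: (6, 6, -4) → (6, -6, -4); (8, -3, 1) → (8, 3, 1)
T3 translate by (5, 1, 5): (6, -6, -4) → (11, -5, 1); (8, 3, 1) → (13, 4, 6)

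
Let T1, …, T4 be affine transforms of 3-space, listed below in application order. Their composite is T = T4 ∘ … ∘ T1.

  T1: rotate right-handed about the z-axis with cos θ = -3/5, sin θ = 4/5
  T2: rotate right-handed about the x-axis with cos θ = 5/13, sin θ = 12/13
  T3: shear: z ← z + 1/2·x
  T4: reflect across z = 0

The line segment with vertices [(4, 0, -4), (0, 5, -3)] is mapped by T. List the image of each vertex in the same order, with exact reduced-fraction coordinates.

image vertices: (-12/5, 64/13, -14/65), (-4, 21/13, 77/13)

T1 rotate right-handed about the z-axis with cos θ = -3/5, sin θ = 4/5: (4, 0, -4) → (-12/5, 16/5, -4); (0, 5, -3) → (-4, -3, -3)
T2 rotate right-handed about the x-axis with cos θ = 5/13, sin θ = 12/13: (-12/5, 16/5, -4) → (-12/5, 64/13, 92/65); (-4, -3, -3) → (-4, 21/13, -51/13)
T3 shear: z ← z + 1/2·x: (-12/5, 64/13, 92/65) → (-12/5, 64/13, 14/65); (-4, 21/13, -51/13) → (-4, 21/13, -77/13)
T4 reflect across z = 0: (-12/5, 64/13, 14/65) → (-12/5, 64/13, -14/65); (-4, 21/13, -77/13) → (-4, 21/13, 77/13)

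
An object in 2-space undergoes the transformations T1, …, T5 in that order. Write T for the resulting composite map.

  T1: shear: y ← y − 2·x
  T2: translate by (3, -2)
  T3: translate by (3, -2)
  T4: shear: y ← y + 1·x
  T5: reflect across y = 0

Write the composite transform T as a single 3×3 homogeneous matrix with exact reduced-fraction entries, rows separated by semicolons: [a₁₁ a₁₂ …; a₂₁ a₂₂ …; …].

T1 = [1 0 0; -2 1 0; 0 0 1]
T2·T1 = [1 0 3; -2 1 -2; 0 0 1]
T3·…·T1 = [1 0 6; -2 1 -4; 0 0 1]
T4·…·T1 = [1 0 6; -1 1 2; 0 0 1]
T5·…·T1 = [1 0 6; 1 -1 -2; 0 0 1]

T = [1 0 6; 1 -1 -2; 0 0 1]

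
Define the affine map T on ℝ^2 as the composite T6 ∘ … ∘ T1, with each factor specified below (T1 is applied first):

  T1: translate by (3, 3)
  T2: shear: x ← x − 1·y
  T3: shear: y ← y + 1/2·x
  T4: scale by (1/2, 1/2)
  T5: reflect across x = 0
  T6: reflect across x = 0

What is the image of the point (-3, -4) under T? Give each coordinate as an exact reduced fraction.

T1 translate by (3, 3): (-3, -4) → (0, -1)
T2 shear: x ← x − 1·y: (0, -1) → (1, -1)
T3 shear: y ← y + 1/2·x: (1, -1) → (1, -1/2)
T4 scale by (1/2, 1/2): (1, -1/2) → (1/2, -1/4)
T5 reflect across x = 0: (1/2, -1/4) → (-1/2, -1/4)
T6 reflect across x = 0: (-1/2, -1/4) → (1/2, -1/4)

T(p) = (1/2, -1/4)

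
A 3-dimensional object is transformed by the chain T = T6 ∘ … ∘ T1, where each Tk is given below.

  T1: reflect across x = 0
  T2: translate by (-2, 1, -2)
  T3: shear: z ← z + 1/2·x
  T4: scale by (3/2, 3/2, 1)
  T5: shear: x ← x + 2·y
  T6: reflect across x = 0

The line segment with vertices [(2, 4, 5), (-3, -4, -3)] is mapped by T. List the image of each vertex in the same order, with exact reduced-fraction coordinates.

T1 reflect across x = 0: (2, 4, 5) → (-2, 4, 5); (-3, -4, -3) → (3, -4, -3)
T2 translate by (-2, 1, -2): (-2, 4, 5) → (-4, 5, 3); (3, -4, -3) → (1, -3, -5)
T3 shear: z ← z + 1/2·x: (-4, 5, 3) → (-4, 5, 1); (1, -3, -5) → (1, -3, -9/2)
T4 scale by (3/2, 3/2, 1): (-4, 5, 1) → (-6, 15/2, 1); (1, -3, -9/2) → (3/2, -9/2, -9/2)
T5 shear: x ← x + 2·y: (-6, 15/2, 1) → (9, 15/2, 1); (3/2, -9/2, -9/2) → (-15/2, -9/2, -9/2)
T6 reflect across x = 0: (9, 15/2, 1) → (-9, 15/2, 1); (-15/2, -9/2, -9/2) → (15/2, -9/2, -9/2)

image vertices: (-9, 15/2, 1), (15/2, -9/2, -9/2)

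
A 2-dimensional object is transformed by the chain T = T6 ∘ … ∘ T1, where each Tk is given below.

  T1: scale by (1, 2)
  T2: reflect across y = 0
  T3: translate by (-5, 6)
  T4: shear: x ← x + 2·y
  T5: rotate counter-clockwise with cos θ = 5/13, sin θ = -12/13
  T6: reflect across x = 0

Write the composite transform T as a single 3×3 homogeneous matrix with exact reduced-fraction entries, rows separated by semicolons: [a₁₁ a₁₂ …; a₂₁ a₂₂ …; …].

T = [-5/13 44/13 -107/13; -12/13 38/13 -54/13; 0 0 1]

T1 = [1 0 0; 0 2 0; 0 0 1]
T2·T1 = [1 0 0; 0 -2 0; 0 0 1]
T3·…·T1 = [1 0 -5; 0 -2 6; 0 0 1]
T4·…·T1 = [1 -4 7; 0 -2 6; 0 0 1]
T5·…·T1 = [5/13 -44/13 107/13; -12/13 38/13 -54/13; 0 0 1]
T6·…·T1 = [-5/13 44/13 -107/13; -12/13 38/13 -54/13; 0 0 1]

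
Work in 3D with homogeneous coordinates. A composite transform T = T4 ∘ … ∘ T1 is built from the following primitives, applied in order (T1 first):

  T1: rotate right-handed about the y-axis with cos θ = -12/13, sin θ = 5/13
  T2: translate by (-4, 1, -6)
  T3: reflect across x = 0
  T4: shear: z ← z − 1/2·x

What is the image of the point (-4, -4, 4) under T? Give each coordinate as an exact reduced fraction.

T1 rotate right-handed about the y-axis with cos θ = -12/13, sin θ = 5/13: (-4, -4, 4) → (68/13, -4, -28/13)
T2 translate by (-4, 1, -6): (68/13, -4, -28/13) → (16/13, -3, -106/13)
T3 reflect across x = 0: (16/13, -3, -106/13) → (-16/13, -3, -106/13)
T4 shear: z ← z − 1/2·x: (-16/13, -3, -106/13) → (-16/13, -3, -98/13)

T(p) = (-16/13, -3, -98/13)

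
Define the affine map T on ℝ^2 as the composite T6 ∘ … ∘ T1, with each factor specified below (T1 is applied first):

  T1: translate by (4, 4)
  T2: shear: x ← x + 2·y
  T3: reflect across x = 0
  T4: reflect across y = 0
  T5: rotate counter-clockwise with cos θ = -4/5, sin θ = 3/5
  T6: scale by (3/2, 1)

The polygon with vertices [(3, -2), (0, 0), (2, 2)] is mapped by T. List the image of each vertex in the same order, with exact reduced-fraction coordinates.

T1 translate by (4, 4): (3, -2) → (7, 2); (0, 0) → (4, 4); (2, 2) → (6, 6)
T2 shear: x ← x + 2·y: (7, 2) → (11, 2); (4, 4) → (12, 4); (6, 6) → (18, 6)
T3 reflect across x = 0: (11, 2) → (-11, 2); (12, 4) → (-12, 4); (18, 6) → (-18, 6)
T4 reflect across y = 0: (-11, 2) → (-11, -2); (-12, 4) → (-12, -4); (-18, 6) → (-18, -6)
T5 rotate counter-clockwise with cos θ = -4/5, sin θ = 3/5: (-11, -2) → (10, -5); (-12, -4) → (12, -4); (-18, -6) → (18, -6)
T6 scale by (3/2, 1): (10, -5) → (15, -5); (12, -4) → (18, -4); (18, -6) → (27, -6)

image vertices: (15, -5), (18, -4), (27, -6)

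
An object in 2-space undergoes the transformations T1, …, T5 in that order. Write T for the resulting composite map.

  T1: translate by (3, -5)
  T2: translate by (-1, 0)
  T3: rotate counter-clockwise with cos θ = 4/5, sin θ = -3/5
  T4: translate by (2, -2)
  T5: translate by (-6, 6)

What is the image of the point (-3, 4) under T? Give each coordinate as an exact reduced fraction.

T1 translate by (3, -5): (-3, 4) → (0, -1)
T2 translate by (-1, 0): (0, -1) → (-1, -1)
T3 rotate counter-clockwise with cos θ = 4/5, sin θ = -3/5: (-1, -1) → (-7/5, -1/5)
T4 translate by (2, -2): (-7/5, -1/5) → (3/5, -11/5)
T5 translate by (-6, 6): (3/5, -11/5) → (-27/5, 19/5)

T(p) = (-27/5, 19/5)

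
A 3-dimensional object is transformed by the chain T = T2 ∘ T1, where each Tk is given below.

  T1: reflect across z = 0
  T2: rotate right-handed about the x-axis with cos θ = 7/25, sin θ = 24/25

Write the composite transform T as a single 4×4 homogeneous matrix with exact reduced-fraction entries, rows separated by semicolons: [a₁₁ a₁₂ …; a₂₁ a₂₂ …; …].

T1 = [1 0 0 0; 0 1 0 0; 0 0 -1 0; 0 0 0 1]
T2·T1 = [1 0 0 0; 0 7/25 24/25 0; 0 24/25 -7/25 0; 0 0 0 1]

T = [1 0 0 0; 0 7/25 24/25 0; 0 24/25 -7/25 0; 0 0 0 1]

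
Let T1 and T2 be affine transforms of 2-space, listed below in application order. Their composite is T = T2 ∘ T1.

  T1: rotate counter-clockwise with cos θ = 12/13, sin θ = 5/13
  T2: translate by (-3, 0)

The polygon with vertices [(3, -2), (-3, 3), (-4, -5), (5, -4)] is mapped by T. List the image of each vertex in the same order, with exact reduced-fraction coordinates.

T1 rotate counter-clockwise with cos θ = 12/13, sin θ = 5/13: (3, -2) → (46/13, -9/13); (-3, 3) → (-51/13, 21/13); (-4, -5) → (-23/13, -80/13); (5, -4) → (80/13, -23/13)
T2 translate by (-3, 0): (46/13, -9/13) → (7/13, -9/13); (-51/13, 21/13) → (-90/13, 21/13); (-23/13, -80/13) → (-62/13, -80/13); (80/13, -23/13) → (41/13, -23/13)

image vertices: (7/13, -9/13), (-90/13, 21/13), (-62/13, -80/13), (41/13, -23/13)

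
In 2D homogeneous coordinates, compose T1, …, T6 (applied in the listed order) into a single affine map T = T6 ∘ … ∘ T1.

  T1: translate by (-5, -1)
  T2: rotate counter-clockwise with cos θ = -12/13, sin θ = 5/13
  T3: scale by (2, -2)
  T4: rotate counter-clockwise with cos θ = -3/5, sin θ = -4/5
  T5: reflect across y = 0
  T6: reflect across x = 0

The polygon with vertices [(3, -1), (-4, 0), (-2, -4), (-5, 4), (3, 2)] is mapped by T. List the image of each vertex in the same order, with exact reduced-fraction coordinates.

image vertices: (316/65, 188/65), (414/65, 1102/65), (854/65, 722/65), (-58/65, 1356/65), (-62/65, 284/65)

T1 translate by (-5, -1): (3, -1) → (-2, -2); (-4, 0) → (-9, -1); (-2, -4) → (-7, -5); (-5, 4) → (-10, 3); (3, 2) → (-2, 1)
T2 rotate counter-clockwise with cos θ = -12/13, sin θ = 5/13: (-2, -2) → (34/13, 14/13); (-9, -1) → (113/13, -33/13); (-7, -5) → (109/13, 25/13); (-10, 3) → (105/13, -86/13); (-2, 1) → (19/13, -22/13)
T3 scale by (2, -2): (34/13, 14/13) → (68/13, -28/13); (113/13, -33/13) → (226/13, 66/13); (109/13, 25/13) → (218/13, -50/13); (105/13, -86/13) → (210/13, 172/13); (19/13, -22/13) → (38/13, 44/13)
T4 rotate counter-clockwise with cos θ = -3/5, sin θ = -4/5: (68/13, -28/13) → (-316/65, -188/65); (226/13, 66/13) → (-414/65, -1102/65); (218/13, -50/13) → (-854/65, -722/65); (210/13, 172/13) → (58/65, -1356/65); (38/13, 44/13) → (62/65, -284/65)
T5 reflect across y = 0: (-316/65, -188/65) → (-316/65, 188/65); (-414/65, -1102/65) → (-414/65, 1102/65); (-854/65, -722/65) → (-854/65, 722/65); (58/65, -1356/65) → (58/65, 1356/65); (62/65, -284/65) → (62/65, 284/65)
T6 reflect across x = 0: (-316/65, 188/65) → (316/65, 188/65); (-414/65, 1102/65) → (414/65, 1102/65); (-854/65, 722/65) → (854/65, 722/65); (58/65, 1356/65) → (-58/65, 1356/65); (62/65, 284/65) → (-62/65, 284/65)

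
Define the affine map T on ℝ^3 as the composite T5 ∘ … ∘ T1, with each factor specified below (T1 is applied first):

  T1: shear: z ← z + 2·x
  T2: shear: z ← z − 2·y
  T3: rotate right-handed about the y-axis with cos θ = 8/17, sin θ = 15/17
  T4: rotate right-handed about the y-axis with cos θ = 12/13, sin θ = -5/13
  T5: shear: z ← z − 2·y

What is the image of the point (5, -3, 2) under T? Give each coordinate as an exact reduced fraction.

T(p) = (3375/221, -3, 3704/221)

T1 shear: z ← z + 2·x: (5, -3, 2) → (5, -3, 12)
T2 shear: z ← z − 2·y: (5, -3, 12) → (5, -3, 18)
T3 rotate right-handed about the y-axis with cos θ = 8/17, sin θ = 15/17: (5, -3, 18) → (310/17, -3, 69/17)
T4 rotate right-handed about the y-axis with cos θ = 12/13, sin θ = -5/13: (310/17, -3, 69/17) → (3375/221, -3, 2378/221)
T5 shear: z ← z − 2·y: (3375/221, -3, 2378/221) → (3375/221, -3, 3704/221)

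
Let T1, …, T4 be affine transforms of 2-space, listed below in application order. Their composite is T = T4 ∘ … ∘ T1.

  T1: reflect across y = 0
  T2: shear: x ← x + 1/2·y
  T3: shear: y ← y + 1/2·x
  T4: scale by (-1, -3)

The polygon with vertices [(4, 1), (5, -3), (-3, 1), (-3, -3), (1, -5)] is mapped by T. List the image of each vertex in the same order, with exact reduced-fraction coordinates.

image vertices: (-7/2, -9/4), (-13/2, -75/4), (7/2, 33/4), (3/2, -27/4), (-7/2, -81/4)

T1 reflect across y = 0: (4, 1) → (4, -1); (5, -3) → (5, 3); (-3, 1) → (-3, -1); (-3, -3) → (-3, 3); (1, -5) → (1, 5)
T2 shear: x ← x + 1/2·y: (4, -1) → (7/2, -1); (5, 3) → (13/2, 3); (-3, -1) → (-7/2, -1); (-3, 3) → (-3/2, 3); (1, 5) → (7/2, 5)
T3 shear: y ← y + 1/2·x: (7/2, -1) → (7/2, 3/4); (13/2, 3) → (13/2, 25/4); (-7/2, -1) → (-7/2, -11/4); (-3/2, 3) → (-3/2, 9/4); (7/2, 5) → (7/2, 27/4)
T4 scale by (-1, -3): (7/2, 3/4) → (-7/2, -9/4); (13/2, 25/4) → (-13/2, -75/4); (-7/2, -11/4) → (7/2, 33/4); (-3/2, 9/4) → (3/2, -27/4); (7/2, 27/4) → (-7/2, -81/4)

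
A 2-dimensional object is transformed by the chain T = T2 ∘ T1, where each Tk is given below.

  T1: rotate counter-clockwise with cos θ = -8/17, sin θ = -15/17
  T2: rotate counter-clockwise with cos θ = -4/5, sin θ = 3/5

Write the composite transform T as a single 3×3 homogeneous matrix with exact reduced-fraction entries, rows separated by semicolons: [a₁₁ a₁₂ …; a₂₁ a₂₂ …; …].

T1 = [-8/17 15/17 0; -15/17 -8/17 0; 0 0 1]
T2·T1 = [77/85 -36/85 0; 36/85 77/85 0; 0 0 1]

T = [77/85 -36/85 0; 36/85 77/85 0; 0 0 1]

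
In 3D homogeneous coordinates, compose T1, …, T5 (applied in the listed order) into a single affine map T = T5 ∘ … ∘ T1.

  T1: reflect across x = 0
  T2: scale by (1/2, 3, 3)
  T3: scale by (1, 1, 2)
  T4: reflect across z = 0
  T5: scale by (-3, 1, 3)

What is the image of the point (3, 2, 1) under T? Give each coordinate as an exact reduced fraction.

T1 reflect across x = 0: (3, 2, 1) → (-3, 2, 1)
T2 scale by (1/2, 3, 3): (-3, 2, 1) → (-3/2, 6, 3)
T3 scale by (1, 1, 2): (-3/2, 6, 3) → (-3/2, 6, 6)
T4 reflect across z = 0: (-3/2, 6, 6) → (-3/2, 6, -6)
T5 scale by (-3, 1, 3): (-3/2, 6, -6) → (9/2, 6, -18)

T(p) = (9/2, 6, -18)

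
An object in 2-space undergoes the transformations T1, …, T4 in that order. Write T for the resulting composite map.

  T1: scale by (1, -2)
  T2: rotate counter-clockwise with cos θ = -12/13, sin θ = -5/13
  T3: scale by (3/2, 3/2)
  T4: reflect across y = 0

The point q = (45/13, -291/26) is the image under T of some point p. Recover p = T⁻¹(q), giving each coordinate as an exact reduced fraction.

T1 = [1 0 0; 0 -2 0; 0 0 1]
T2·T1 = [-12/13 -10/13 0; -5/13 24/13 0; 0 0 1]
T3·…·T1 = [-18/13 -15/13 0; -15/26 36/13 0; 0 0 1]
T4·…·T1 = [-18/13 -15/13 0; 15/26 -36/13 0; 0 0 1]
det M = 9/2; M⁻¹ = [-8/13 10/39 0; -5/39 -4/13 0; 0 0 1]
M⁻¹ · (45/13, -291/26)ᵀ = (-5, 3)ᵀ

p = (-5, 3)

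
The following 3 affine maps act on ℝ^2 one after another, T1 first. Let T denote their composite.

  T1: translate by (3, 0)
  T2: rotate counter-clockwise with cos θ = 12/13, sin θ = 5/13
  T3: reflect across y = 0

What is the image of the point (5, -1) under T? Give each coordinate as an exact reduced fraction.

T(p) = (101/13, -28/13)

T1 translate by (3, 0): (5, -1) → (8, -1)
T2 rotate counter-clockwise with cos θ = 12/13, sin θ = 5/13: (8, -1) → (101/13, 28/13)
T3 reflect across y = 0: (101/13, 28/13) → (101/13, -28/13)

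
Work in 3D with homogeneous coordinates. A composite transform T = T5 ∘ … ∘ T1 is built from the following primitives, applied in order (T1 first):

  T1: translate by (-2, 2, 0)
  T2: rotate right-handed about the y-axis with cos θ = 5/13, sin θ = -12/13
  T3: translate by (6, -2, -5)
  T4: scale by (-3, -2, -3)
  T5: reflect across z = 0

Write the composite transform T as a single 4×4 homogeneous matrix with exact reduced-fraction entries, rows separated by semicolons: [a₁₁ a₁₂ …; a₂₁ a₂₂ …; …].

T1 = [1 0 0 -2; 0 1 0 2; 0 0 1 0; 0 0 0 1]
T2·T1 = [5/13 0 -12/13 -10/13; 0 1 0 2; 12/13 0 5/13 -24/13; 0 0 0 1]
T3·…·T1 = [5/13 0 -12/13 68/13; 0 1 0 0; 12/13 0 5/13 -89/13; 0 0 0 1]
T4·…·T1 = [-15/13 0 36/13 -204/13; 0 -2 0 0; -36/13 0 -15/13 267/13; 0 0 0 1]
T5·…·T1 = [-15/13 0 36/13 -204/13; 0 -2 0 0; 36/13 0 15/13 -267/13; 0 0 0 1]

T = [-15/13 0 36/13 -204/13; 0 -2 0 0; 36/13 0 15/13 -267/13; 0 0 0 1]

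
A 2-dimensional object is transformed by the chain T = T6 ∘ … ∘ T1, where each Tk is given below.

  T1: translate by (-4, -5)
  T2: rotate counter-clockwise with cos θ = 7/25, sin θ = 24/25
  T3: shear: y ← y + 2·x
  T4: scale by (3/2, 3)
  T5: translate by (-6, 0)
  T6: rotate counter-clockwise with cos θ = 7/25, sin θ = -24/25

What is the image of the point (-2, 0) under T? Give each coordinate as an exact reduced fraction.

T1 translate by (-4, -5): (-2, 0) → (-6, -5)
T2 rotate counter-clockwise with cos θ = 7/25, sin θ = 24/25: (-6, -5) → (78/25, -179/25)
T3 shear: y ← y + 2·x: (78/25, -179/25) → (78/25, -23/25)
T4 scale by (3/2, 3): (78/25, -23/25) → (117/25, -69/25)
T5 translate by (-6, 0): (117/25, -69/25) → (-33/25, -69/25)
T6 rotate counter-clockwise with cos θ = 7/25, sin θ = -24/25: (-33/25, -69/25) → (-1887/625, 309/625)

T(p) = (-1887/625, 309/625)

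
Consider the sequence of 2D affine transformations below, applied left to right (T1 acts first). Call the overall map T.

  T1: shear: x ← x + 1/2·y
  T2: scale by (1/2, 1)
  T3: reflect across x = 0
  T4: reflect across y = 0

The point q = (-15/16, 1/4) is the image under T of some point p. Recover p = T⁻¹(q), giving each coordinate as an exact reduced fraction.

T1 = [1 1/2 0; 0 1 0; 0 0 1]
T2·T1 = [1/2 1/4 0; 0 1 0; 0 0 1]
T3·…·T1 = [-1/2 -1/4 0; 0 1 0; 0 0 1]
T4·…·T1 = [-1/2 -1/4 0; 0 -1 0; 0 0 1]
det M = 1/2; M⁻¹ = [-2 1/2 0; 0 -1 0; 0 0 1]
M⁻¹ · (-15/16, 1/4)ᵀ = (2, -1/4)ᵀ

p = (2, -1/4)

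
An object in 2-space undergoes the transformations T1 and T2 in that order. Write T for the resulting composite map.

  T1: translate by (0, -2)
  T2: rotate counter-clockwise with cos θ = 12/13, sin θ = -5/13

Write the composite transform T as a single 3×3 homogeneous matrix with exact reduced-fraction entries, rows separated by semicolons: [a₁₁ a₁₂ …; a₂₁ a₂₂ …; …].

T = [12/13 5/13 -10/13; -5/13 12/13 -24/13; 0 0 1]

T1 = [1 0 0; 0 1 -2; 0 0 1]
T2·T1 = [12/13 5/13 -10/13; -5/13 12/13 -24/13; 0 0 1]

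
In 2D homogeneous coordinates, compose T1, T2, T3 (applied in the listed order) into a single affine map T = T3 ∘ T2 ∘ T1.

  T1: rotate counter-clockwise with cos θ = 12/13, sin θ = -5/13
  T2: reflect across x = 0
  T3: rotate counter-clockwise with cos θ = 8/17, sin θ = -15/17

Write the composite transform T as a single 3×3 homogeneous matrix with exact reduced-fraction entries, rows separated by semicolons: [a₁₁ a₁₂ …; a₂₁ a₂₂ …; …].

T = [-171/221 140/221 0; 140/221 171/221 0; 0 0 1]

T1 = [12/13 5/13 0; -5/13 12/13 0; 0 0 1]
T2·T1 = [-12/13 -5/13 0; -5/13 12/13 0; 0 0 1]
T3·…·T1 = [-171/221 140/221 0; 140/221 171/221 0; 0 0 1]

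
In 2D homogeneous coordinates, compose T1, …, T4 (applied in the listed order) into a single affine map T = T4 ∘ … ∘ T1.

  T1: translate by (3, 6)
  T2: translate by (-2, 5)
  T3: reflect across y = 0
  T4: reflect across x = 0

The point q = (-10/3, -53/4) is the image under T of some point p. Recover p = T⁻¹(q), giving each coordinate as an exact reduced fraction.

p = (7/3, 9/4)

T1 = [1 0 3; 0 1 6; 0 0 1]
T2·T1 = [1 0 1; 0 1 11; 0 0 1]
T3·…·T1 = [1 0 1; 0 -1 -11; 0 0 1]
T4·…·T1 = [-1 0 -1; 0 -1 -11; 0 0 1]
det M = 1; M⁻¹ = [-1 0 -1; 0 -1 -11; 0 0 1]
M⁻¹ · (-10/3, -53/4)ᵀ = (7/3, 9/4)ᵀ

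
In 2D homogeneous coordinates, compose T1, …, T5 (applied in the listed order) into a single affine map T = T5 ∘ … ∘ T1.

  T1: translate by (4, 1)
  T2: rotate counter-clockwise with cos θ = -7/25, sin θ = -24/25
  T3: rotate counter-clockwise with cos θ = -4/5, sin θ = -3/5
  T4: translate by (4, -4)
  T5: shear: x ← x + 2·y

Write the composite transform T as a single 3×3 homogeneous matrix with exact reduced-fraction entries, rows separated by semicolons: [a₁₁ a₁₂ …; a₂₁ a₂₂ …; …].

T1 = [1 0 4; 0 1 1; 0 0 1]
T2·T1 = [-7/25 24/25 -4/25; -24/25 -7/25 -103/25; 0 0 1]
T3·…·T1 = [-44/125 -117/125 -293/125; 117/125 -44/125 424/125; 0 0 1]
T4·…·T1 = [-44/125 -117/125 207/125; 117/125 -44/125 -76/125; 0 0 1]
T5·…·T1 = [38/25 -41/25 11/25; 117/125 -44/125 -76/125; 0 0 1]

T = [38/25 -41/25 11/25; 117/125 -44/125 -76/125; 0 0 1]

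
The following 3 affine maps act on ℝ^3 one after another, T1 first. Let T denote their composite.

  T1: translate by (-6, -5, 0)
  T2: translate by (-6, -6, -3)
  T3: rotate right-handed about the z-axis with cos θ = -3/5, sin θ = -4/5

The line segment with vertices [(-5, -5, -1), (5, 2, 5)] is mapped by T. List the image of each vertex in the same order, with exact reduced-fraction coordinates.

image vertices: (-13/5, 116/5, -4), (-3, 11, 2)

T1 translate by (-6, -5, 0): (-5, -5, -1) → (-11, -10, -1); (5, 2, 5) → (-1, -3, 5)
T2 translate by (-6, -6, -3): (-11, -10, -1) → (-17, -16, -4); (-1, -3, 5) → (-7, -9, 2)
T3 rotate right-handed about the z-axis with cos θ = -3/5, sin θ = -4/5: (-17, -16, -4) → (-13/5, 116/5, -4); (-7, -9, 2) → (-3, 11, 2)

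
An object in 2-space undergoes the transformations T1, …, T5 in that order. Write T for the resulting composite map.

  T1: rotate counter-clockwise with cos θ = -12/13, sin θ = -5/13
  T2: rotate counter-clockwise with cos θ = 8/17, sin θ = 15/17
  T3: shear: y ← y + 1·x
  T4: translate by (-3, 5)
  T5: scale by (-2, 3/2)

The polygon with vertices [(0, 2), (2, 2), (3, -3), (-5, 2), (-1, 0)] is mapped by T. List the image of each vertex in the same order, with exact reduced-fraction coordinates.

T1 rotate counter-clockwise with cos θ = -12/13, sin θ = -5/13: (0, 2) → (10/13, -24/13); (2, 2) → (-14/13, -34/13); (3, -3) → (-51/13, 21/13); (-5, 2) → (70/13, 1/13); (-1, 0) → (12/13, 5/13)
T2 rotate counter-clockwise with cos θ = 8/17, sin θ = 15/17: (10/13, -24/13) → (440/221, -42/221); (-14/13, -34/13) → (398/221, -482/221); (-51/13, 21/13) → (-723/221, -597/221); (70/13, 1/13) → (545/221, 1058/221); (12/13, 5/13) → (21/221, 220/221)
T3 shear: y ← y + 1·x: (440/221, -42/221) → (440/221, 398/221); (398/221, -482/221) → (398/221, -84/221); (-723/221, -597/221) → (-723/221, -1320/221); (545/221, 1058/221) → (545/221, 1603/221); (21/221, 220/221) → (21/221, 241/221)
T4 translate by (-3, 5): (440/221, 398/221) → (-223/221, 1503/221); (398/221, -84/221) → (-265/221, 1021/221); (-723/221, -1320/221) → (-1386/221, -215/221); (545/221, 1603/221) → (-118/221, 2708/221); (21/221, 241/221) → (-642/221, 1346/221)
T5 scale by (-2, 3/2): (-223/221, 1503/221) → (446/221, 4509/442); (-265/221, 1021/221) → (530/221, 3063/442); (-1386/221, -215/221) → (2772/221, -645/442); (-118/221, 2708/221) → (236/221, 4062/221); (-642/221, 1346/221) → (1284/221, 2019/221)

image vertices: (446/221, 4509/442), (530/221, 3063/442), (2772/221, -645/442), (236/221, 4062/221), (1284/221, 2019/221)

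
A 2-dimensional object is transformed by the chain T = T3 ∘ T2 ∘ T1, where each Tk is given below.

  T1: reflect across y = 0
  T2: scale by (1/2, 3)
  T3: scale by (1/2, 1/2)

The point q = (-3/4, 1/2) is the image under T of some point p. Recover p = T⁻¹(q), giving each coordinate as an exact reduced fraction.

p = (-3, -1/3)

T1 = [1 0 0; 0 -1 0; 0 0 1]
T2·T1 = [1/2 0 0; 0 -3 0; 0 0 1]
T3·…·T1 = [1/4 0 0; 0 -3/2 0; 0 0 1]
det M = -3/8; M⁻¹ = [4 0 0; 0 -2/3 0; 0 0 1]
M⁻¹ · (-3/4, 1/2)ᵀ = (-3, -1/3)ᵀ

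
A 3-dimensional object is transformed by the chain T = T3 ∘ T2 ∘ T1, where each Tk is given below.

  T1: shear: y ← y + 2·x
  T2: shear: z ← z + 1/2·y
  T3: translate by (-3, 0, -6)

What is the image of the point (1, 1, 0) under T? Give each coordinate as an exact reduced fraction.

T1 shear: y ← y + 2·x: (1, 1, 0) → (1, 3, 0)
T2 shear: z ← z + 1/2·y: (1, 3, 0) → (1, 3, 3/2)
T3 translate by (-3, 0, -6): (1, 3, 3/2) → (-2, 3, -9/2)

T(p) = (-2, 3, -9/2)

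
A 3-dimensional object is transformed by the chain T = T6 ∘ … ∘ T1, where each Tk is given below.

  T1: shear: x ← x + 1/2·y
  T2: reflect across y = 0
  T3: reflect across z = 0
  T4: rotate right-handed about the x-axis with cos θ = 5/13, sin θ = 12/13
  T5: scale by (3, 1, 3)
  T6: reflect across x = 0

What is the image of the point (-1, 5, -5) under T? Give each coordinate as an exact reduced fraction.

T1 shear: x ← x + 1/2·y: (-1, 5, -5) → (3/2, 5, -5)
T2 reflect across y = 0: (3/2, 5, -5) → (3/2, -5, -5)
T3 reflect across z = 0: (3/2, -5, -5) → (3/2, -5, 5)
T4 rotate right-handed about the x-axis with cos θ = 5/13, sin θ = 12/13: (3/2, -5, 5) → (3/2, -85/13, -35/13)
T5 scale by (3, 1, 3): (3/2, -85/13, -35/13) → (9/2, -85/13, -105/13)
T6 reflect across x = 0: (9/2, -85/13, -105/13) → (-9/2, -85/13, -105/13)

T(p) = (-9/2, -85/13, -105/13)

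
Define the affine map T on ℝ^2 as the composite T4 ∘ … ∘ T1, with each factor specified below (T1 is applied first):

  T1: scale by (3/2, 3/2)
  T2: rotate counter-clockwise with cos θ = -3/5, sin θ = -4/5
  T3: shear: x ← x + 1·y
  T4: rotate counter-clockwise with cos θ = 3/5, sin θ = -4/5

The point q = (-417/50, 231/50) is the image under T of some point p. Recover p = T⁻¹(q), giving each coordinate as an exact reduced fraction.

T1 = [3/2 0 0; 0 3/2 0; 0 0 1]
T2·T1 = [-9/10 6/5 0; -6/5 -9/10 0; 0 0 1]
T3·…·T1 = [-21/10 3/10 0; -6/5 -9/10 0; 0 0 1]
T4·…·T1 = [-111/50 -27/50 0; 24/25 -39/50 0; 0 0 1]
det M = 9/4; M⁻¹ = [-26/75 6/25 0; -32/75 -74/75 0; 0 0 1]
M⁻¹ · (-417/50, 231/50)ᵀ = (4, -1)ᵀ

p = (4, -1)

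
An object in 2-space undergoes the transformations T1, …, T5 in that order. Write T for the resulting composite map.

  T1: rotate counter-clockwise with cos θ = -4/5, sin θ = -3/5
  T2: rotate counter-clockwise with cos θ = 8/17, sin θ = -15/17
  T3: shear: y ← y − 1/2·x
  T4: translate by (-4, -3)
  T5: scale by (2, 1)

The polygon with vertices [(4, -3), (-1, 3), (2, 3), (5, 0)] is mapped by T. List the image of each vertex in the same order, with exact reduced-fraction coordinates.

T1 rotate counter-clockwise with cos θ = -4/5, sin θ = -3/5: (4, -3) → (-5, 0); (-1, 3) → (13/5, -9/5); (2, 3) → (1/5, -18/5); (5, 0) → (-4, -3)
T2 rotate counter-clockwise with cos θ = 8/17, sin θ = -15/17: (-5, 0) → (-40/17, 75/17); (13/5, -9/5) → (-31/85, -267/85); (1/5, -18/5) → (-262/85, -159/85); (-4, -3) → (-77/17, 36/17)
T3 shear: y ← y − 1/2·x: (-40/17, 75/17) → (-40/17, 95/17); (-31/85, -267/85) → (-31/85, -503/170); (-262/85, -159/85) → (-262/85, -28/85); (-77/17, 36/17) → (-77/17, 149/34)
T4 translate by (-4, -3): (-40/17, 95/17) → (-108/17, 44/17); (-31/85, -503/170) → (-371/85, -1013/170); (-262/85, -28/85) → (-602/85, -283/85); (-77/17, 149/34) → (-145/17, 47/34)
T5 scale by (2, 1): (-108/17, 44/17) → (-216/17, 44/17); (-371/85, -1013/170) → (-742/85, -1013/170); (-602/85, -283/85) → (-1204/85, -283/85); (-145/17, 47/34) → (-290/17, 47/34)

image vertices: (-216/17, 44/17), (-742/85, -1013/170), (-1204/85, -283/85), (-290/17, 47/34)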